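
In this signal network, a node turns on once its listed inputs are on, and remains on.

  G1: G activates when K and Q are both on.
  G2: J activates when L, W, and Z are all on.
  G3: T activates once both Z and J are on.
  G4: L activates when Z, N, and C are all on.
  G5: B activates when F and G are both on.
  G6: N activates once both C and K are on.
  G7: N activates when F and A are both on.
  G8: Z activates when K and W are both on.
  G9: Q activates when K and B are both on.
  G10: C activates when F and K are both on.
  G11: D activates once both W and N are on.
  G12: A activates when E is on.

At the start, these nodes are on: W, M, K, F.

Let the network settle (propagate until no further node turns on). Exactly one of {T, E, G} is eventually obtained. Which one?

G8: K and W on → Z on.
F and K are on, so C activates (G10).
G6: C and K on → N on.
G4: Z, N, and C on → L on.
G2: L, W, and Z on → J on.
G3: Z and J on → T on.
G would need K and Q (G1), but Q never turns on. No rule produces E, and it is not given.

T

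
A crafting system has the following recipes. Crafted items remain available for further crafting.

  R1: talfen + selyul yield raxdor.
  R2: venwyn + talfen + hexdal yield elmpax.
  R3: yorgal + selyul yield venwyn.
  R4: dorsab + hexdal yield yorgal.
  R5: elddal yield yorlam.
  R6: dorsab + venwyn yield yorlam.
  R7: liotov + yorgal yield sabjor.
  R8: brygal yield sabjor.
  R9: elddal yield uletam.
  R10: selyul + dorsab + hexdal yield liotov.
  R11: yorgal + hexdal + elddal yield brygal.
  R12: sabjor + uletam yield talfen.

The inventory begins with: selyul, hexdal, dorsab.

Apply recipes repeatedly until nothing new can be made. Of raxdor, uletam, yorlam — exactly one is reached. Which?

yorlam

Using R4, dorsab and hexdal make yorgal.
Using R3, yorgal and selyul make venwyn.
Using R6, dorsab and venwyn make yorlam.
uletam would need elddal (R9), but elddal is never obtained. raxdor would need talfen and selyul (R1), but talfen is never obtained.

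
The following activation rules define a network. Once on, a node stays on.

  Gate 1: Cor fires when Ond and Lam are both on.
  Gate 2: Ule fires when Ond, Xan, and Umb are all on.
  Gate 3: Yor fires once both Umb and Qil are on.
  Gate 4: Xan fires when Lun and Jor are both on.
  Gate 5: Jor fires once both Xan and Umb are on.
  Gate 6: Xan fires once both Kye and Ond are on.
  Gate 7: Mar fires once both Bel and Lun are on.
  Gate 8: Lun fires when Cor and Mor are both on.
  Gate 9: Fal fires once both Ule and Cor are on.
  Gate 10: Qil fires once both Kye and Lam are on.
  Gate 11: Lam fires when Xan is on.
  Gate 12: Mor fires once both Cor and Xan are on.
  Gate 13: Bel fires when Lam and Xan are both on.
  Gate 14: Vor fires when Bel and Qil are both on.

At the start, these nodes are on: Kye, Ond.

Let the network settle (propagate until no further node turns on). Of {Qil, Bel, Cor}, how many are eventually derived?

Gate 6: Kye and Ond on → Xan on.
Xan is on, so Lam fires (Gate 11).
Gate 13: Lam and Xan on → Bel on.
Gate 10: Kye and Lam on → Qil on.
Ond and Lam are on, so Cor fires (Gate 1).
Qil: reached.
Bel: reached.
Cor: reached.
All 3 are reached.

3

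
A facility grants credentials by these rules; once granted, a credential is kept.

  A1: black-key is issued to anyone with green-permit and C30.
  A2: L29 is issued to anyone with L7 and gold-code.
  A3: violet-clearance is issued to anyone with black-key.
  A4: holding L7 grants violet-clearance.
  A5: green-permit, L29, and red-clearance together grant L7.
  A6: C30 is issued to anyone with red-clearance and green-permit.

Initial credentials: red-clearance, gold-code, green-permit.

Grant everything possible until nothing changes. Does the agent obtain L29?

L29 would need L7 and gold-code (A2), but L7 is never granted.

No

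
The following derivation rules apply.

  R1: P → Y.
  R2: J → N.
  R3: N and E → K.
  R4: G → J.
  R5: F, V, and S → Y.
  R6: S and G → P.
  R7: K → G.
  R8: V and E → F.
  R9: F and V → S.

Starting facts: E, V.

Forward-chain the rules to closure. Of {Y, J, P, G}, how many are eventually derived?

1

V and E hold, so F follows (R8).
F and V hold, so S follows (R9).
From F, V, and S, R5 gives Y.
Y: reached.
J would need G (R4), but G is never established.
P would need S and G (R6), but G is never established.
G would need K (R7), but K is never established.
Reached: Y — 1 of the 4.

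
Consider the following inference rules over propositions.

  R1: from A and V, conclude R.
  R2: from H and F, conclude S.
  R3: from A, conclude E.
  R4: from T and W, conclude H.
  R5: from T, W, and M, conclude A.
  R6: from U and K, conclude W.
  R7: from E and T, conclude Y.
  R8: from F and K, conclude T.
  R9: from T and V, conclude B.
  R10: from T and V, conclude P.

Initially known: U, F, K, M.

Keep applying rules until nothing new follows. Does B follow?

B would need T and V (R9), but V is never established.

No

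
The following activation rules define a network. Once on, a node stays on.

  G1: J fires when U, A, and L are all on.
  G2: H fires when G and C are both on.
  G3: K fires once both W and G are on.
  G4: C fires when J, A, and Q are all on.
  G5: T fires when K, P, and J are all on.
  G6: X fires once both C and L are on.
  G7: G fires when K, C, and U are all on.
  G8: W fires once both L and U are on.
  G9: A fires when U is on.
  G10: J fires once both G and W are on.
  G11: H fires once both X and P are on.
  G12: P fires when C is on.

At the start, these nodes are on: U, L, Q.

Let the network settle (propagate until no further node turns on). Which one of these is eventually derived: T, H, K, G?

H

G9: U on → A on.
G1: U, A, and L on → J on.
J, A, and Q are on, so C fires (G4).
C is on, so P fires (G12).
G6: C and L on → X on.
X and P are on, so H fires (G11).
G would need K, C, and U (G7), but K never turns on. T would need K, P, and J (G5), but K never turns on. K would need W and G (G3), but G never turns on.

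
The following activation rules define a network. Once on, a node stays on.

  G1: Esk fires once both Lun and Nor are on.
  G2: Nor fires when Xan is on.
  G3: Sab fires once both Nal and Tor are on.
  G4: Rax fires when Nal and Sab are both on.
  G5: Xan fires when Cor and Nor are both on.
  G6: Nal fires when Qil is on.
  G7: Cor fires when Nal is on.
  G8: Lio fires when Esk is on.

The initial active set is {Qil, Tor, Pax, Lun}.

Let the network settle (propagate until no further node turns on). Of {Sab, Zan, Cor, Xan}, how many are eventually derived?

Qil is on, so Nal fires (G6).
G7: Nal on → Cor on.
Nal and Tor are on, so Sab fires (G3).
Sab: reached.
No rule produces Zan, and it is not given.
Cor: reached.
Xan would need Cor and Nor (G5), but Nor never turns on.
Reached: Sab and Cor — 2 of the 4.

2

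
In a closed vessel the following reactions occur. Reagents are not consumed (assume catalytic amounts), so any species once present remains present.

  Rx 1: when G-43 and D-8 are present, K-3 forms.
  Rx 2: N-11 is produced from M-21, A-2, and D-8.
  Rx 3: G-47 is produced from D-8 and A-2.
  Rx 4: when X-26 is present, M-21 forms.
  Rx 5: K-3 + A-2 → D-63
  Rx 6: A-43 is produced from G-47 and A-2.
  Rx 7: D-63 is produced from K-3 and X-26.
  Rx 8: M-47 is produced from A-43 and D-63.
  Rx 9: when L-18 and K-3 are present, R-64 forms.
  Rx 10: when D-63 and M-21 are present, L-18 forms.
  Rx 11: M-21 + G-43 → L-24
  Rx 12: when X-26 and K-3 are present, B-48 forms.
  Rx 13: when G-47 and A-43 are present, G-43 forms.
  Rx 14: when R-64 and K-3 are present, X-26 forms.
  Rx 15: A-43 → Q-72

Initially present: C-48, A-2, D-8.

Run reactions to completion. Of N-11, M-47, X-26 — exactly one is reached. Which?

D-8 and A-2 present → G-47 forms (Rx 3).
G-47 and A-2 present → A-43 forms (Rx 6).
G-47 and A-43 present → G-43 forms (Rx 13).
G-43 and D-8 present → K-3 forms (Rx 1).
K-3 and A-2 present → D-63 forms (Rx 5).
A-43 and D-63 present → M-47 forms (Rx 8).
N-11 would need M-21, A-2, and D-8 (Rx 2), but M-21 never forms. X-26 would need R-64 and K-3 (Rx 14), but R-64 never forms.

M-47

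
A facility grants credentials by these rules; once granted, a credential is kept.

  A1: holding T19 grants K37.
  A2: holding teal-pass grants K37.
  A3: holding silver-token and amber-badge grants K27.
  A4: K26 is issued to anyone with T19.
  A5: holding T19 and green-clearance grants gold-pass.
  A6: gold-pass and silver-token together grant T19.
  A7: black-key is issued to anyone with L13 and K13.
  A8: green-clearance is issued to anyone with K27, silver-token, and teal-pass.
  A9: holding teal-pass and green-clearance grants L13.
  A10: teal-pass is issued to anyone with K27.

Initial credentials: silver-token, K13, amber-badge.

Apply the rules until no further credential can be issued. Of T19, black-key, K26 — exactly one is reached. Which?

Holding silver-token and amber-badge grants K27 (A3).
Holding K27 grants teal-pass (A10).
Holding K27, silver-token, and teal-pass grants green-clearance (A8).
Holding teal-pass and green-clearance grants L13 (A9).
Holding L13 and K13 grants black-key (A7).
K26 would need T19 (A4), but T19 is never granted. T19 would need gold-pass and silver-token (A6), but gold-pass is never granted.

black-key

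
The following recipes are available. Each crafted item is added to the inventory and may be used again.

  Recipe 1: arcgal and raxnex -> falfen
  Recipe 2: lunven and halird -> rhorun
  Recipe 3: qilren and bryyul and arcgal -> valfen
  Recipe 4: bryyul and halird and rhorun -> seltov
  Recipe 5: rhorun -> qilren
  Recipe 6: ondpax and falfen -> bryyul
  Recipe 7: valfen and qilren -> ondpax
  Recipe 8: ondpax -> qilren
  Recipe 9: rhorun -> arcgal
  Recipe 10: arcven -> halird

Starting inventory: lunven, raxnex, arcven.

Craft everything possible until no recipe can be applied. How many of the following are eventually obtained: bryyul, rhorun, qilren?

Using Recipe 10, arcven makes halird.
lunven and halird -> rhorun (Recipe 2).
rhorun -> qilren (Recipe 5).
bryyul would need ondpax and falfen (Recipe 6), but ondpax is never obtained.
rhorun: reached.
qilren: reached.
Reached: rhorun and qilren — 2 of the 3.

2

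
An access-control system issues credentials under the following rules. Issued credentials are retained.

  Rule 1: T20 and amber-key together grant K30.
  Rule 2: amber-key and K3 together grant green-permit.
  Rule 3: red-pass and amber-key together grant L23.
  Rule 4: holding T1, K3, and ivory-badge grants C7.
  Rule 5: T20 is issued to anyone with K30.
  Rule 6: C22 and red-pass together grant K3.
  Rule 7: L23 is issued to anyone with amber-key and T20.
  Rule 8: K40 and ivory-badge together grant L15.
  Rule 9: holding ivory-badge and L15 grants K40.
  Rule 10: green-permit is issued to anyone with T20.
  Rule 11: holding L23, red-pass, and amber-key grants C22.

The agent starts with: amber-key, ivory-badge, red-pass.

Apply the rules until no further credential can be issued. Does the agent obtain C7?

No

C7 would need T1, K3, and ivory-badge (Rule 4), but T1 is never granted.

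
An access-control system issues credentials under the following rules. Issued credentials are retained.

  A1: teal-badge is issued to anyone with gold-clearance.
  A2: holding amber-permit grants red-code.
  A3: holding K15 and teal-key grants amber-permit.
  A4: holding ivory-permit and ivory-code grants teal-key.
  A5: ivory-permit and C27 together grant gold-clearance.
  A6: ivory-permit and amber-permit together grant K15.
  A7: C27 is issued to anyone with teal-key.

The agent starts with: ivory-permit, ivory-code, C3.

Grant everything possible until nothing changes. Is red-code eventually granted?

No

red-code would need amber-permit (A2), but amber-permit is never granted.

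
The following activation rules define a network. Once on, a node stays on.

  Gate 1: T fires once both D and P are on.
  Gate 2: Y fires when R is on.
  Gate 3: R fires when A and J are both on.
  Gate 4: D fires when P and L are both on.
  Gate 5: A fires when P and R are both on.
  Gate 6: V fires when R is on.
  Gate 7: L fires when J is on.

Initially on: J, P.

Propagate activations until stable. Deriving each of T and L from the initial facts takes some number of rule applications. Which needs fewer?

L

L: Gate 7: J on → L on. [1 rule application]
T: Gate 7: J on → L on. Gate 4: P and L on → D on. D and P are on, so T fires (Gate 1). [3 rule applications]
L needs fewer.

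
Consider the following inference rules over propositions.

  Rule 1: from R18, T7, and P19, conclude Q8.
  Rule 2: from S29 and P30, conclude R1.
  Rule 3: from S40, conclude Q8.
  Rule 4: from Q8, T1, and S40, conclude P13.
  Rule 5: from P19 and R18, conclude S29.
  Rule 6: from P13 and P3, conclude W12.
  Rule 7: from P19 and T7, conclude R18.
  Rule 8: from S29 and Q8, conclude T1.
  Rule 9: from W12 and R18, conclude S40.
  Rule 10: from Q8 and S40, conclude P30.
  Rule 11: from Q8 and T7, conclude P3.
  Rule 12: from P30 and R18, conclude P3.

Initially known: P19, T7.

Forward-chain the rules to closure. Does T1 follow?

From P19 and T7, Rule 7 gives R18.
From R18, T7, and P19, Rule 1 gives Q8.
P19 and R18 hold, so S29 follows (Rule 5).
From S29 and Q8, Rule 8 gives T1.

Yes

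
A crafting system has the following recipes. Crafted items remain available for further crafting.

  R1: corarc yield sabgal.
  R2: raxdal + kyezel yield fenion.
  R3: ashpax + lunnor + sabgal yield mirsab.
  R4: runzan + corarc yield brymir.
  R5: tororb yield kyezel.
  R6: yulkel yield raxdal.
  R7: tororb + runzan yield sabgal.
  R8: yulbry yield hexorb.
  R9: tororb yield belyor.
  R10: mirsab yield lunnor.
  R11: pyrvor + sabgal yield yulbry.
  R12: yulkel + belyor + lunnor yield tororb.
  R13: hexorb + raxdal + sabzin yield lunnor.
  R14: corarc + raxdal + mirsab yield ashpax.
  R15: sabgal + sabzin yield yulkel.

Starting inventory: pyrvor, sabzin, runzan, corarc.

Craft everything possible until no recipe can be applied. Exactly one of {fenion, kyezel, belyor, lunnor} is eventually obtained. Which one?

lunnor

Using R1, corarc makes sabgal.
sabgal + sabzin → yulkel (R15).
pyrvor + sabgal → yulbry (R11).
Using R8, yulbry makes hexorb.
Using R6, yulkel makes raxdal.
Using R13, hexorb, raxdal, and sabzin make lunnor.
fenion would need raxdal and kyezel (R2), but kyezel is never obtained. kyezel would need tororb (R5), but tororb is never obtained. belyor would need tororb (R9), but tororb is never obtained.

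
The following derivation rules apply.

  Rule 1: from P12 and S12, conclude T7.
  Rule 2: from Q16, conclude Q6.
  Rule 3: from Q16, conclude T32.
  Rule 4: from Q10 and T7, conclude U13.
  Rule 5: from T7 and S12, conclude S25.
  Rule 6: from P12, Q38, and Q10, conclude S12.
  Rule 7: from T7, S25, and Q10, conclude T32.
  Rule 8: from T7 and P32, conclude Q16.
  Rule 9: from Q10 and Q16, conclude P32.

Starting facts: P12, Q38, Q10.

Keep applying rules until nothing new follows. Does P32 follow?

No

P32 would need Q10 and Q16 (Rule 9), but Q16 is never established.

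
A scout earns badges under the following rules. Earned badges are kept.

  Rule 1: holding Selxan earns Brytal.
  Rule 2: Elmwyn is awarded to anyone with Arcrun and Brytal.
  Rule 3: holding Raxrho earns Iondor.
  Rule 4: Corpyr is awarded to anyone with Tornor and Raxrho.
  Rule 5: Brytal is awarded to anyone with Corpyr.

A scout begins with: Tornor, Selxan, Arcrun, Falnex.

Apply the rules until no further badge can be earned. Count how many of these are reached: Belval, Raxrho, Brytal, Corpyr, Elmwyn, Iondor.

2

With Selxan, Brytal is earned (Rule 1).
With Arcrun and Brytal, Elmwyn is earned (Rule 2).
No rule produces Belval, and it is not given.
No rule produces Raxrho, and it is not given.
Brytal: reached.
Corpyr would need Tornor and Raxrho (Rule 4), but Raxrho is never earned.
Elmwyn: reached.
Iondor would need Raxrho (Rule 3), but Raxrho is never earned.
Reached: Brytal and Elmwyn — 2 of the 6.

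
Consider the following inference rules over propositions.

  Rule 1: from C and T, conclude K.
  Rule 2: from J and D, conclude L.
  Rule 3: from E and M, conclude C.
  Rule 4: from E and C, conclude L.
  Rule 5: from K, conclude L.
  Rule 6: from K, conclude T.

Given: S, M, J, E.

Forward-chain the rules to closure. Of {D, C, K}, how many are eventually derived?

1

E and M hold, so C follows (Rule 3).
No rule produces D, and it is not given.
C: reached.
K would need C and T (Rule 1), but T is never established.
Reached: C — 1 of the 3.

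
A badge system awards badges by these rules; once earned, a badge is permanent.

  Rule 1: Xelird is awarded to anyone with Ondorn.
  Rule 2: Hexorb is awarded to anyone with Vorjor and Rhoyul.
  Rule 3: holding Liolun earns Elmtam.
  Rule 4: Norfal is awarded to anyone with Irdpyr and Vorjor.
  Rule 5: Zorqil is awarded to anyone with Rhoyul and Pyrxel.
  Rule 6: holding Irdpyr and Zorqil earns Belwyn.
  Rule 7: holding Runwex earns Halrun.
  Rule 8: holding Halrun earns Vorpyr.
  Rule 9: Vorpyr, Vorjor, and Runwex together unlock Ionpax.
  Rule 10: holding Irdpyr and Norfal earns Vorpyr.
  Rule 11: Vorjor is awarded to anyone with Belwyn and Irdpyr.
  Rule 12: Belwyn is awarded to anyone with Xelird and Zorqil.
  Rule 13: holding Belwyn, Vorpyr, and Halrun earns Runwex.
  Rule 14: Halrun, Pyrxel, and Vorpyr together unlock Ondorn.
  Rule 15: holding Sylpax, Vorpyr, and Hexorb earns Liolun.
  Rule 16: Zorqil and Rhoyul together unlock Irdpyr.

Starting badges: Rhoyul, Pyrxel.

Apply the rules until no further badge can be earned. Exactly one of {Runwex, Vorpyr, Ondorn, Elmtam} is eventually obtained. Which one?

With Rhoyul and Pyrxel, Zorqil is earned (Rule 5).
With Zorqil and Rhoyul, Irdpyr is earned (Rule 16).
With Irdpyr and Zorqil, Belwyn is earned (Rule 6).
With Belwyn and Irdpyr, Vorjor is earned (Rule 11).
With Irdpyr and Vorjor, Norfal is earned (Rule 4).
With Irdpyr and Norfal, Vorpyr is earned (Rule 10).
Elmtam would need Liolun (Rule 3), but Liolun is never earned. Runwex would need Belwyn, Vorpyr, and Halrun (Rule 13), but Halrun is never earned. Ondorn would need Halrun, Pyrxel, and Vorpyr (Rule 14), but Halrun is never earned.

Vorpyr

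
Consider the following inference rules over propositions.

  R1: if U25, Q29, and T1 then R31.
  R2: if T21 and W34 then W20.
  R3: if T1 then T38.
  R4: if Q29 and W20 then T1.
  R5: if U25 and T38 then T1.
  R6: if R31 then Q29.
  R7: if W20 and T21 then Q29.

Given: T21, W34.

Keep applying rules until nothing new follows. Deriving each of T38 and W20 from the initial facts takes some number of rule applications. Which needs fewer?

W20

W20: T21 and W34 hold, so W20 follows (R2). [1 rule application]
T38: T21 and W34 hold, so W20 follows (R2). From W20 and T21, R7 gives Q29. From Q29 and W20, R4 gives T1. T1 holds, so T38 follows (R3). [4 rule applications]
W20 needs fewer.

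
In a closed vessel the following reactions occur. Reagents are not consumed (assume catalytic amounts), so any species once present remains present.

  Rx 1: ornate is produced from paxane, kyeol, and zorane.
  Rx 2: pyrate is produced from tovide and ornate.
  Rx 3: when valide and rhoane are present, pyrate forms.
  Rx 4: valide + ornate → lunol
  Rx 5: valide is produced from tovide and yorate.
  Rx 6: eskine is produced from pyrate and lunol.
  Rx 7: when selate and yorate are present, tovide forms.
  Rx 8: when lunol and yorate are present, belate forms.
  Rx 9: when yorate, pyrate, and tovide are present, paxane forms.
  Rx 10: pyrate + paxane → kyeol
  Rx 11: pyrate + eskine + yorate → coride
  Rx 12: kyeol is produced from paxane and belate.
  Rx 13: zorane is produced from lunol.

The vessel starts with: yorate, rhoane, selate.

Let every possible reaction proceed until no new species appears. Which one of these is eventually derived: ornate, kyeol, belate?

selate and yorate present → tovide forms (Rx 7).
tovide and yorate present → valide forms (Rx 5).
valide and rhoane present → pyrate forms (Rx 3).
yorate, pyrate, and tovide present → paxane forms (Rx 9).
pyrate and paxane present → kyeol forms (Rx 10).
belate would need lunol and yorate (Rx 8), but lunol never forms. ornate would need paxane, kyeol, and zorane (Rx 1), but zorane never forms.

kyeol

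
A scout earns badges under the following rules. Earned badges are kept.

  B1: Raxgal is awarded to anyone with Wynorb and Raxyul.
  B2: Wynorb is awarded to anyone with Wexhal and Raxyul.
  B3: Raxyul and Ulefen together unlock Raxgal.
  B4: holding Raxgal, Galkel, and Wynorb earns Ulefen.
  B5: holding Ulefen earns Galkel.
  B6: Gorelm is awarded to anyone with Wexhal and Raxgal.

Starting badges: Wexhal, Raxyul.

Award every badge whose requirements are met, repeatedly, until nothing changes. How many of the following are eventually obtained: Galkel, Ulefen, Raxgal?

1

With Wexhal and Raxyul, Wynorb is earned (B2).
With Wynorb and Raxyul, Raxgal is earned (B1).
Galkel would need Ulefen (B5), but Ulefen is never earned.
Ulefen would need Raxgal, Galkel, and Wynorb (B4), but Galkel is never earned.
Raxgal: reached.
Reached: Raxgal — 1 of the 3.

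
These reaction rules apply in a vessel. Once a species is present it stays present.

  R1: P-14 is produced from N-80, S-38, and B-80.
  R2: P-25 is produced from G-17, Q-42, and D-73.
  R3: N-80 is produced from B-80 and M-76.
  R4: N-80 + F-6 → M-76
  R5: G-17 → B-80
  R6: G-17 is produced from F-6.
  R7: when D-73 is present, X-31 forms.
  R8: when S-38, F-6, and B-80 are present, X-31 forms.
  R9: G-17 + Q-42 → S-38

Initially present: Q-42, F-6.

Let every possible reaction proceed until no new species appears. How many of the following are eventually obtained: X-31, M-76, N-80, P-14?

1

F-6 present → G-17 forms (R6).
G-17 present → B-80 forms (R5).
G-17 and Q-42 present → S-38 forms (R9).
S-38, F-6, and B-80 present → X-31 forms (R8).
X-31: reached.
M-76 would need N-80 and F-6 (R4), but N-80 never forms.
N-80 would need B-80 and M-76 (R3), but M-76 never forms.
P-14 would need N-80, S-38, and B-80 (R1), but N-80 never forms.
Reached: X-31 — 1 of the 4.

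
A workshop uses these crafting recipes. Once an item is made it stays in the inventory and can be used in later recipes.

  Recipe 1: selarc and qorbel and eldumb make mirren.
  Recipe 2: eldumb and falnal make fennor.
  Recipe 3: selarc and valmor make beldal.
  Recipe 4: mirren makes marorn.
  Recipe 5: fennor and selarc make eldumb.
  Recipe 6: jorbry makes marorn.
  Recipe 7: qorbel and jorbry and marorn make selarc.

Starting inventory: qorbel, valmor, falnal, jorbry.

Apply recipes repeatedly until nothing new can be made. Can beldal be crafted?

Yes

jorbry → marorn (Recipe 6).
qorbel and jorbry and marorn → selarc (Recipe 7).
Using Recipe 3, selarc and valmor make beldal.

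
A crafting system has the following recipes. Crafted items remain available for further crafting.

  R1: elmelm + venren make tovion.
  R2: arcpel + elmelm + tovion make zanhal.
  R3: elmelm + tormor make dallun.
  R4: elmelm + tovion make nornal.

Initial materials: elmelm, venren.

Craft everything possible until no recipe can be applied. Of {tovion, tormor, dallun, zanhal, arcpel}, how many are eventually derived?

1

elmelm + venren → tovion (R1).
tovion: reached.
No rule produces tormor, and it is not given.
dallun would need elmelm and tormor (R3), but tormor is never obtained.
zanhal would need arcpel, elmelm, and tovion (R2), but arcpel is never obtained.
No rule produces arcpel, and it is not given.
Reached: tovion — 1 of the 5.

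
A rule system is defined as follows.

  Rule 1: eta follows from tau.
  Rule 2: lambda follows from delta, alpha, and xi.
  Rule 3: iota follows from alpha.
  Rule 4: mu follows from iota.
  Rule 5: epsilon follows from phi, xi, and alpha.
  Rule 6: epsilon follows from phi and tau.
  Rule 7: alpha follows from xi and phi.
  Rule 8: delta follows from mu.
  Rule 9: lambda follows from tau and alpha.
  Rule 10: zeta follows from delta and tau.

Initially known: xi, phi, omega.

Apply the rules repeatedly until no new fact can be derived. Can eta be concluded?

No

eta would need tau (Rule 1), but tau is never established.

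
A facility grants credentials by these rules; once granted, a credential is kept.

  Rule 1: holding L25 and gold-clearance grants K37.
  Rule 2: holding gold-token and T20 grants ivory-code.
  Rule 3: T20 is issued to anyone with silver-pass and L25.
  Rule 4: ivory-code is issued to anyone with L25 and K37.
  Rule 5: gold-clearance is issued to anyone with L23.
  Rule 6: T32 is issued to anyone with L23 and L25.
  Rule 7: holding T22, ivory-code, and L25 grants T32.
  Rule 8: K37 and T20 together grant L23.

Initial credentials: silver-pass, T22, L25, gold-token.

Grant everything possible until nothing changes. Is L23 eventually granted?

No

L23 would need K37 and T20 (Rule 8), but K37 is never granted.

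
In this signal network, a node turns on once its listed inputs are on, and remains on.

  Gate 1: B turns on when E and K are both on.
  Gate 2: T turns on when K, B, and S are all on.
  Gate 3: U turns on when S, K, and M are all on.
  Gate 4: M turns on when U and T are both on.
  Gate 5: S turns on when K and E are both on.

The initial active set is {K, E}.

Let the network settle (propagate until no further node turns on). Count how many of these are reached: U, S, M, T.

2

K and E are on, so S turns on (Gate 5).
Gate 1: E and K on → B on.
Gate 2: K, B, and S on → T on.
U would need S, K, and M (Gate 3), but M never turns on.
S: reached.
M would need U and T (Gate 4), but U never turns on.
T: reached.
Reached: S and T — 2 of the 4.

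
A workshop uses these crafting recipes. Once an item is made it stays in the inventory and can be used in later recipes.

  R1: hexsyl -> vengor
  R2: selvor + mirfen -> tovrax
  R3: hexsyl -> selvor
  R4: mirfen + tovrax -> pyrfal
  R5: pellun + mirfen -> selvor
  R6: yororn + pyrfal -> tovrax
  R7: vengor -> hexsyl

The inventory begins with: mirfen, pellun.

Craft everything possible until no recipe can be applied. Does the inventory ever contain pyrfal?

Using R5, pellun and mirfen make selvor.
Using R2, selvor and mirfen make tovrax.
mirfen + tovrax -> pyrfal (R4).

Yes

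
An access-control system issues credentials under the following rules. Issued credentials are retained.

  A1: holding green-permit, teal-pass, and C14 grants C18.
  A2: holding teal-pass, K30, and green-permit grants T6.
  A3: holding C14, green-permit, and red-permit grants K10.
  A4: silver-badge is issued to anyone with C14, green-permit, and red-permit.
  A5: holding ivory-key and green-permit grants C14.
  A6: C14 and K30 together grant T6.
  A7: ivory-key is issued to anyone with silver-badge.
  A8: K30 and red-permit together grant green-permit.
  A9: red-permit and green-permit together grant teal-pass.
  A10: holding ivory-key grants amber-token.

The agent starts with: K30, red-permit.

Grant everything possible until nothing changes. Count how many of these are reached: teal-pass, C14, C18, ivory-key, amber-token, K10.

1

Holding K30 and red-permit grants green-permit (A8).
Holding red-permit and green-permit grants teal-pass (A9).
teal-pass: reached.
C14 would need ivory-key and green-permit (A5), but ivory-key is never granted.
C18 would need green-permit, teal-pass, and C14 (A1), but C14 is never granted.
ivory-key would need silver-badge (A7), but silver-badge is never granted.
amber-token would need ivory-key (A10), but ivory-key is never granted.
K10 would need C14, green-permit, and red-permit (A3), but C14 is never granted.
Reached: teal-pass — 1 of the 6.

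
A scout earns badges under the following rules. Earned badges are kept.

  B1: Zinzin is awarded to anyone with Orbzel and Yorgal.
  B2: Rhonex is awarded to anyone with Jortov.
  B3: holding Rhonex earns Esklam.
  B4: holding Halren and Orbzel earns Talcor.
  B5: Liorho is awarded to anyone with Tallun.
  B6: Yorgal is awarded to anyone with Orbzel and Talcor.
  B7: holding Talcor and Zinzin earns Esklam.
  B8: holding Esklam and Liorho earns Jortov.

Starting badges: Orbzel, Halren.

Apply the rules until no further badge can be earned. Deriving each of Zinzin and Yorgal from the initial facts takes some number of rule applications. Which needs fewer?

Yorgal

Yorgal: With Halren and Orbzel, Talcor is earned (B4). With Orbzel and Talcor, Yorgal is earned (B6). [2 rule applications]
Zinzin: With Halren and Orbzel, Talcor is earned (B4). With Orbzel and Talcor, Yorgal is earned (B6). With Orbzel and Yorgal, Zinzin is earned (B1). [3 rule applications]
Yorgal needs fewer.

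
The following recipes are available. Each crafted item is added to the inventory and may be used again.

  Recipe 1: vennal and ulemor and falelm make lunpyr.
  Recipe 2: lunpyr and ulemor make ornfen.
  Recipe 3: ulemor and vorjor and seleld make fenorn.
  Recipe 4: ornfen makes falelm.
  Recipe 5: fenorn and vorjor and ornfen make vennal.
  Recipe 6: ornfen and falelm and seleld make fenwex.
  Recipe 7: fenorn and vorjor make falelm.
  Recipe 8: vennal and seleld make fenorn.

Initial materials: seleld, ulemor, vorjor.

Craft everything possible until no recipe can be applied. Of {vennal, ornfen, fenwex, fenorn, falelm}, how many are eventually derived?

ulemor and vorjor and seleld → fenorn (Recipe 3).
Using Recipe 7, fenorn and vorjor make falelm.
vennal would need fenorn, vorjor, and ornfen (Recipe 5), but ornfen is never obtained.
ornfen would need lunpyr and ulemor (Recipe 2), but lunpyr is never obtained.
fenwex would need ornfen, falelm, and seleld (Recipe 6), but ornfen is never obtained.
fenorn: reached.
falelm: reached.
Reached: fenorn and falelm — 2 of the 5.

2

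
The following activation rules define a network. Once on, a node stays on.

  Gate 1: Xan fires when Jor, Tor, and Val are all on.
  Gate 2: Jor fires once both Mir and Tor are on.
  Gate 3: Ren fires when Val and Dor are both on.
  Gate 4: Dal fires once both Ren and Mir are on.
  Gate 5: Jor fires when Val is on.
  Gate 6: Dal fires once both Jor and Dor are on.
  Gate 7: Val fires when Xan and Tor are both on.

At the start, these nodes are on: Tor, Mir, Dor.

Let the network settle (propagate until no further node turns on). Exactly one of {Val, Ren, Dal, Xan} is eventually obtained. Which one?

Gate 2: Mir and Tor on → Jor on.
Gate 6: Jor and Dor on → Dal on.
Ren would need Val and Dor (Gate 3), but Val never turns on. Val would need Xan and Tor (Gate 7), but Xan never turns on. Xan would need Jor, Tor, and Val (Gate 1), but Val never turns on.

Dal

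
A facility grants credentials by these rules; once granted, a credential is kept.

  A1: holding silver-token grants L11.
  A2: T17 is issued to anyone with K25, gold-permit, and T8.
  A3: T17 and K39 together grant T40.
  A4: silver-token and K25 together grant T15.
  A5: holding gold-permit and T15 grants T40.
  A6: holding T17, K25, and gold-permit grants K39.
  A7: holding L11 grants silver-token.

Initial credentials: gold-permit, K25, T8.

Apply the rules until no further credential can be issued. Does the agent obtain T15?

No

T15 would need silver-token and K25 (A4), but silver-token is never granted.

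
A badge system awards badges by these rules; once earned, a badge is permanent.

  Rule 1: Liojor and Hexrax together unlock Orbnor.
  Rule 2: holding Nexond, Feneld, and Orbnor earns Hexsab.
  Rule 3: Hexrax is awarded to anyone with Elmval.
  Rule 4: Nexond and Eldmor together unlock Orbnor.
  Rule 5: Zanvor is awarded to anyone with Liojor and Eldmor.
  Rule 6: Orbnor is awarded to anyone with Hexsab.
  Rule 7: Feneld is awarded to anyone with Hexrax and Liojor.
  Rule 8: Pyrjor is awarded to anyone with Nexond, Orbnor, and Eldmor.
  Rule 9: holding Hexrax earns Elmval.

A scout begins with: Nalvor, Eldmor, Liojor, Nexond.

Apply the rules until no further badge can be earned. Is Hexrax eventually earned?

Hexrax would need Elmval (Rule 3), but Elmval is never earned.

No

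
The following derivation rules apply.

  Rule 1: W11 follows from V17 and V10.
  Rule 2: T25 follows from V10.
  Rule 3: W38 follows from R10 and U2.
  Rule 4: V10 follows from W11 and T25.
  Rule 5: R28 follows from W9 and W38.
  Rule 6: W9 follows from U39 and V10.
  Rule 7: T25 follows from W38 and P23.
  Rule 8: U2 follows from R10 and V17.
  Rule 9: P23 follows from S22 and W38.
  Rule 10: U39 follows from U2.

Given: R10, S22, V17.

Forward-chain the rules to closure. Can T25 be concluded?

Yes

From R10 and V17, Rule 8 gives U2.
From R10 and U2, Rule 3 gives W38.
From S22 and W38, Rule 9 gives P23.
From W38 and P23, Rule 7 gives T25.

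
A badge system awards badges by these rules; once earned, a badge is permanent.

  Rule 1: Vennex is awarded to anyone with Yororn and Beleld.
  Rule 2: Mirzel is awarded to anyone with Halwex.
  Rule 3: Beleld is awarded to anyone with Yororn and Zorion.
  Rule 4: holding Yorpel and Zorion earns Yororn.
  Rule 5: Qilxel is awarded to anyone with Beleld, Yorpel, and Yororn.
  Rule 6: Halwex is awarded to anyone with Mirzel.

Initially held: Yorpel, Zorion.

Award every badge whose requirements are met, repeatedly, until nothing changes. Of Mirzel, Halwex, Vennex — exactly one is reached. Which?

Vennex

With Yorpel and Zorion, Yororn is earned (Rule 4).
With Yororn and Zorion, Beleld is earned (Rule 3).
With Yororn and Beleld, Vennex is earned (Rule 1).
Mirzel would need Halwex (Rule 2), but Halwex is never earned. Halwex would need Mirzel (Rule 6), but Mirzel is never earned.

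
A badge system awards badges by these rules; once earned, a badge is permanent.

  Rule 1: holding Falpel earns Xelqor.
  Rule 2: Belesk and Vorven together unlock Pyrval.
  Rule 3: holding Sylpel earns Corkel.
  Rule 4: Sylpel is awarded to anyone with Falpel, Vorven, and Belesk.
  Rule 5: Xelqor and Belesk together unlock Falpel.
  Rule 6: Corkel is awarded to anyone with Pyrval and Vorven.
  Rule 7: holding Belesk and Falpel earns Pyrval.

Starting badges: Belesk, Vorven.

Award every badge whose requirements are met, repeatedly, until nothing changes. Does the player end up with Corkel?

Yes

With Belesk and Vorven, Pyrval is earned (Rule 2).
With Pyrval and Vorven, Corkel is earned (Rule 6).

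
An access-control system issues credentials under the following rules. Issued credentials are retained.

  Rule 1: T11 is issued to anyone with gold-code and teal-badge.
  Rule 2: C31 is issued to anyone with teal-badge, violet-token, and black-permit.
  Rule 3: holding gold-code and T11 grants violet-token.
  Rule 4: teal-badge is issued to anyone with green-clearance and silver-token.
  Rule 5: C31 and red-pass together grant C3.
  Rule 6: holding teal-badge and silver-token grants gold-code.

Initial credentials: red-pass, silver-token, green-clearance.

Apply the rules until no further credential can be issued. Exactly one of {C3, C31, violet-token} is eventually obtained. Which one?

violet-token

Holding green-clearance and silver-token grants teal-badge (Rule 4).
Holding teal-badge and silver-token grants gold-code (Rule 6).
Holding gold-code and teal-badge grants T11 (Rule 1).
Holding gold-code and T11 grants violet-token (Rule 3).
C31 would need teal-badge, violet-token, and black-permit (Rule 2), but black-permit is never granted. C3 would need C31 and red-pass (Rule 5), but C31 is never granted.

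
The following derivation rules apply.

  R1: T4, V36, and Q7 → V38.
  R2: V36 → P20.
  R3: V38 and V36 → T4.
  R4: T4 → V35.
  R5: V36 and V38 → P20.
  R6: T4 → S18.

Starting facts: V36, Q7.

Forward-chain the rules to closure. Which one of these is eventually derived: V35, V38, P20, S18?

From V36, R2 gives P20.
V38 would need T4, V36, and Q7 (R1), but T4 is never established. V35 would need T4 (R4), but T4 is never established. S18 would need T4 (R6), but T4 is never established.

P20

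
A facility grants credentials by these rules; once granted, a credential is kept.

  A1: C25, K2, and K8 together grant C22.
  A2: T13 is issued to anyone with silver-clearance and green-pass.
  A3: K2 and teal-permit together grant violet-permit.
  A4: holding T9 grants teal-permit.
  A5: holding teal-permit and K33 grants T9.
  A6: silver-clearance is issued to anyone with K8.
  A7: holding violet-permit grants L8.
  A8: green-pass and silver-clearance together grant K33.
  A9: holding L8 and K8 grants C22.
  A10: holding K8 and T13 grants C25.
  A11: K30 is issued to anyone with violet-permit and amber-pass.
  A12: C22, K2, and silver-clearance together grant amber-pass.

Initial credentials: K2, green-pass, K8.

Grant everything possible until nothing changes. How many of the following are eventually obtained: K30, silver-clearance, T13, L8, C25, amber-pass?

4

Holding K8 grants silver-clearance (A6).
Holding silver-clearance and green-pass grants T13 (A2).
Holding K8 and T13 grants C25 (A10).
Holding C25, K2, and K8 grants C22 (A1).
Holding C22, K2, and silver-clearance grants amber-pass (A12).
K30 would need violet-permit and amber-pass (A11), but violet-permit is never granted.
silver-clearance: reached.
T13: reached.
L8 would need violet-permit (A7), but violet-permit is never granted.
C25: reached.
amber-pass: reached.
Reached: silver-clearance, T13, C25, and amber-pass — 4 of the 6.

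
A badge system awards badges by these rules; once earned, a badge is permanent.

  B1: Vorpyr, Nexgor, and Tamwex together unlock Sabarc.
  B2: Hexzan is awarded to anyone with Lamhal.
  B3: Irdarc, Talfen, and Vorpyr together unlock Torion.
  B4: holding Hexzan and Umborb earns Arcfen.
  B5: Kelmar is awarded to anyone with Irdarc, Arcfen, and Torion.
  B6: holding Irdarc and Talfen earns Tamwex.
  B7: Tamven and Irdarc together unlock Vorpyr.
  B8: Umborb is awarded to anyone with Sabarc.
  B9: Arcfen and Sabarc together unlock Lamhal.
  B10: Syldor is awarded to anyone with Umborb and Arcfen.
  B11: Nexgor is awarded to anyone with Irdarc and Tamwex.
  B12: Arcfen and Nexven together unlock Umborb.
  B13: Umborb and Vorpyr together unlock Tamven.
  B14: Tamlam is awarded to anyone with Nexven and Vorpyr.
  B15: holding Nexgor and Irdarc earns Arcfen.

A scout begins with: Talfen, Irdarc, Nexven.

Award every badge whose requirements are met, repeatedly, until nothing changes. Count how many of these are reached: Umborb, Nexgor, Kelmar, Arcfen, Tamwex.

4

With Irdarc and Talfen, Tamwex is earned (B6).
With Irdarc and Tamwex, Nexgor is earned (B11).
With Nexgor and Irdarc, Arcfen is earned (B15).
With Arcfen and Nexven, Umborb is earned (B12).
Umborb: reached.
Nexgor: reached.
Kelmar would need Irdarc, Arcfen, and Torion (B5), but Torion is never earned.
Arcfen: reached.
Tamwex: reached.
Reached: Umborb, Nexgor, Arcfen, and Tamwex — 4 of the 5.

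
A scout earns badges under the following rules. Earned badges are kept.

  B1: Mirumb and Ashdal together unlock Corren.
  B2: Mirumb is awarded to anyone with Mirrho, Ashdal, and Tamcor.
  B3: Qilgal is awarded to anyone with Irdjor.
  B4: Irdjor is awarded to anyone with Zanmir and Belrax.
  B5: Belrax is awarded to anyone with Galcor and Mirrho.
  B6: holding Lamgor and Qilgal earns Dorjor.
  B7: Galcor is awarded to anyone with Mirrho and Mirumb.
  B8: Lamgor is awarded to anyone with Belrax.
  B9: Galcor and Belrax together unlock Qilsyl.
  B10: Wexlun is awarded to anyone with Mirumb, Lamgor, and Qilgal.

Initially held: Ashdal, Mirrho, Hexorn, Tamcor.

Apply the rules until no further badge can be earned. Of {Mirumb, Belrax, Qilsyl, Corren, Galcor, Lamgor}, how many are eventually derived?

With Mirrho, Ashdal, and Tamcor, Mirumb is earned (B2).
With Mirrho and Mirumb, Galcor is earned (B7).
With Mirumb and Ashdal, Corren is earned (B1).
With Galcor and Mirrho, Belrax is earned (B5).
With Galcor and Belrax, Qilsyl is earned (B9).
With Belrax, Lamgor is earned (B8).
Mirumb: reached.
Belrax: reached.
Qilsyl: reached.
Corren: reached.
Galcor: reached.
Lamgor: reached.
All 6 are reached.

6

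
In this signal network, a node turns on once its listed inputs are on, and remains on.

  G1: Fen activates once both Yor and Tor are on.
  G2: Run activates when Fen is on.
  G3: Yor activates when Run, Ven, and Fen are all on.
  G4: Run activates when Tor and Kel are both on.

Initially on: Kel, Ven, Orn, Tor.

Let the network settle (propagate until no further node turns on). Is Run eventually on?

Yes

Tor and Kel are on, so Run activates (G4).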